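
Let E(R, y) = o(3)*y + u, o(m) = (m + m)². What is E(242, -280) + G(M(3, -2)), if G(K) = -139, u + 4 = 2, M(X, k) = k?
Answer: -10221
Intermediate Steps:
o(m) = 4*m² (o(m) = (2*m)² = 4*m²)
u = -2 (u = -4 + 2 = -2)
E(R, y) = -2 + 36*y (E(R, y) = (4*3²)*y - 2 = (4*9)*y - 2 = 36*y - 2 = -2 + 36*y)
E(242, -280) + G(M(3, -2)) = (-2 + 36*(-280)) - 139 = (-2 - 10080) - 139 = -10082 - 139 = -10221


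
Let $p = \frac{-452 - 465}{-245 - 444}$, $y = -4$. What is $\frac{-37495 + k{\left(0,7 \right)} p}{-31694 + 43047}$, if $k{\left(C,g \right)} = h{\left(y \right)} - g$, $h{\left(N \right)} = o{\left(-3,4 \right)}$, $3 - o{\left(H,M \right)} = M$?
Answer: $- \frac{25841391}{7822217} \approx -3.3036$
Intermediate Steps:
$o{\left(H,M \right)} = 3 - M$
$h{\left(N \right)} = -1$ ($h{\left(N \right)} = 3 - 4 = -1$)
$p = \frac{917}{689}$ ($p = - \frac{917}{-689} = \left(-917\right) \left(- \frac{1}{689}\right) = \frac{917}{689} \approx 1.3309$)
$k{\left(C,g \right)} = -1 - g$
$\frac{-37495 + k{\left(0,7 \right)} p}{-31694 + 43047} = \frac{-37495 + \left(-1 - 7\right) \frac{917}{689}}{-31694 + 43047} = \frac{-37495 + \left(-1 - 7\right) \frac{917}{689}}{11353} = \left(-37495 - \frac{7336}{689}\right) \frac{1}{11353} = \left(- \frac{25841391}{689}\right) \frac{1}{11353} = - \frac{25841391}{7822217}$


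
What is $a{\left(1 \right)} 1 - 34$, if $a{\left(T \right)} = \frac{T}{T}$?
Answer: $-33$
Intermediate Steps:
$a{\left(T \right)} = 1$
$a{\left(1 \right)} 1 - 34 = 1 \cdot 1 - 34 = 1 - 34 = -33$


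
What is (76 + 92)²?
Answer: 28224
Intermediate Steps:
(76 + 92)² = 168² = 28224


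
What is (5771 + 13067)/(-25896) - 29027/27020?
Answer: -39396436/21865935 ≈ -1.8017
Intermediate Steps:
(5771 + 13067)/(-25896) - 29027/27020 = 18838*(-1/25896) - 29027*1/27020 = -9419/12948 - 29027/27020 = -39396436/21865935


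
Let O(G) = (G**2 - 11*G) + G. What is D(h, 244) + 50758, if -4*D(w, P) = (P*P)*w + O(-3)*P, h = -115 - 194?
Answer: 4647535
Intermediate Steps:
O(G) = G**2 - 10*G
h = -309
D(w, P) = -39*P/4 - w*P**2/4 (D(w, P) = -((P*P)*w + (-3*(-10 - 3))*P)/4 = -(P**2*w + (-3*(-13))*P)/4 = -(w*P**2 + 39*P)/4 = -(39*P + w*P**2)/4 = -39*P/4 - w*P**2/4)
D(h, 244) + 50758 = -1/4*244*(39 + 244*(-309)) + 50758 = -1/4*244*(39 - 75396) + 50758 = -1/4*244*(-75357) + 50758 = 4596777 + 50758 = 4647535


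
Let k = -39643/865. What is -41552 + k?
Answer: -35982123/865 ≈ -41598.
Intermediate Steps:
k = -39643/865 (k = -39643*1/865 = -39643/865 ≈ -45.830)
-41552 + k = -41552 - 39643/865 = -35982123/865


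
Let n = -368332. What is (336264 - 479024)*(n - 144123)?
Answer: 73158075800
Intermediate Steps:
(336264 - 479024)*(n - 144123) = (336264 - 479024)*(-368332 - 144123) = -142760*(-512455) = 73158075800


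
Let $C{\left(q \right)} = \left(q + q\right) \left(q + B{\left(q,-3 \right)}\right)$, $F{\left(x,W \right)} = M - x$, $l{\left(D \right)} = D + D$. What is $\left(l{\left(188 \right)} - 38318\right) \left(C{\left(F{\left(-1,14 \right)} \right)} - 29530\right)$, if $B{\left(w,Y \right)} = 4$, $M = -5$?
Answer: $1120427260$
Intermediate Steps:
$l{\left(D \right)} = 2 D$
$F{\left(x,W \right)} = -5 - x$
$C{\left(q \right)} = 2 q \left(4 + q\right)$ ($C{\left(q \right)} = \left(q + q\right) \left(q + 4\right) = 2 q \left(4 + q\right)$)
$\left(l{\left(188 \right)} - 38318\right) \left(C{\left(F{\left(-1,14 \right)} \right)} - 29530\right) = \left(2 \cdot 188 - 38318\right) \left(2 \left(-5 - -1\right) \left(4 - 4\right) - 29530\right) = \left(376 - 38318\right) \left(2 \left(-5 + 1\right) \left(4 + \left(-5 + 1\right)\right) - 29530\right) = - 37942 \left(2 \left(-4\right) \left(4 - 4\right) - 29530\right) = - 37942 \left(2 \left(-4\right) 0 - 29530\right) = - 37942 \left(0 - 29530\right) = \left(-37942\right) \left(-29530\right) = 1120427260$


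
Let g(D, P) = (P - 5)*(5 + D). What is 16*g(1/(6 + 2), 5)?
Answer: 0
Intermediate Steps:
g(D, P) = (-5 + P)*(5 + D)
16*g(1/(6 + 2), 5) = 16*(-25 - 5/(6 + 2) + 5*5 + 5/(6 + 2)) = 16*(-25 - 5/8 + 25 + 5/8) = 16*0 = 0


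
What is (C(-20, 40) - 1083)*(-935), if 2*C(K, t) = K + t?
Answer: 1003255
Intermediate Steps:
C(K, t) = K/2 + t/2 (C(K, t) = (K + t)/2 = K/2 + t/2)
(C(-20, 40) - 1083)*(-935) = (((1/2)*(-20) + (1/2)*40) - 1083)*(-935) = ((-10 + 20) - 1083)*(-935) = (10 - 1083)*(-935) = -1073*(-935) = 1003255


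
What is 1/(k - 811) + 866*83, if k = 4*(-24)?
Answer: 65193345/907 ≈ 71878.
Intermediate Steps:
k = -96
1/(k - 811) + 866*83 = 1/(-96 - 811) + 866*83 = 1/(-907) + 71878 = -1/907 + 71878 = 65193345/907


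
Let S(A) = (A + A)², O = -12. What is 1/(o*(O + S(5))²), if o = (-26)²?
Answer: 1/5234944 ≈ 1.9102e-7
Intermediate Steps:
o = 676
S(A) = 4*A² (S(A) = (2*A)² = 4*A²)
1/(o*(O + S(5))²) = 1/(676*(-12 + 4*5²)²) = 1/(676*(-12 + 4*25)²) = 1/(676*(-12 + 100)²) = 1/(676*88²) = 1/(676*7744) = 1/5234944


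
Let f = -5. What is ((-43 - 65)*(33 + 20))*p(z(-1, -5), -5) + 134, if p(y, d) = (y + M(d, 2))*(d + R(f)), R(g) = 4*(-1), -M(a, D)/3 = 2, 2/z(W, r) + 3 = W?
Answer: -334720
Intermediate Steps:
z(W, r) = 2/(-3 + W)
M(a, D) = -6 (M(a, D) = -3*2 = -6)
R(g) = -4
p(y, d) = (-6 + y)*(-4 + d) (p(y, d) = (y - 6)*(d - 4) = (-6 + y)*(-4 + d))
((-43 - 65)*(33 + 20))*p(z(-1, -5), -5) + 134 = ((-43 - 65)*(33 + 20))*(24 - 6*(-5) - 8/(-3 - 1) - 10/(-3 - 1)) + 134 = (-108*53)*(24 + 30 - 8/(-4) - 10/(-4)) + 134 = -5724*(24 + 30 - 8*(-1)/4 - 10*(-1)/4) + 134 = -5724*(24 + 30 - 4*(-½) - 5*(-½)) + 134 = -5724*(24 + 30 + 2 + 5/2) + 134 = -5724*117/2 + 134 = -334854 + 134 = -334720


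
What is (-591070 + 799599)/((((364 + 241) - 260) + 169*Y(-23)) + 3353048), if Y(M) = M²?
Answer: 208529/3442794 ≈ 0.060570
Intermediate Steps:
(-591070 + 799599)/((((364 + 241) - 260) + 169*Y(-23)) + 3353048) = (-591070 + 799599)/((((364 + 241) - 260) + 169*(-23)²) + 3353048) = 208529/(((605 - 260) + 169*529) + 3353048) = 208529/((345 + 89401) + 3353048) = 208529/(89746 + 3353048) = 208529/3442794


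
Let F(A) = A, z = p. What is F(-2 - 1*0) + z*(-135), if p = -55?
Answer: 7423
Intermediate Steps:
z = -55
F(-2 - 1*0) + z*(-135) = (-2 - 1*0) - 55*(-135) = (-2 + 0) + 7425 = -2 + 7425 = 7423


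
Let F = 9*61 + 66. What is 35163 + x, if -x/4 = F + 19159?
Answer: -43933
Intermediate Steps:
F = 615 (F = 549 + 66 = 615)
x = -79096 (x = -4*(615 + 19159) = -4*19774 = -79096)
35163 + x = 35163 - 79096 = -43933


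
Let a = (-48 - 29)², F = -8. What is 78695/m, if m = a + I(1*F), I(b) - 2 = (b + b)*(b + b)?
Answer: 78695/6187 ≈ 12.719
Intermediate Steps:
I(b) = 2 + 4*b² (I(b) = 2 + (b + b)*(b + b) = 2 + (2*b)*(2*b) = 2 + 4*b²)
a = 5929 (a = (-77)² = 5929)
m = 6187 (m = 5929 + (2 + 4*(1*(-8))²) = 5929 + (2 + 4*(-8)²) = 5929 + (2 + 4*64) = 5929 + (2 + 256) = 5929 + 258 = 6187)
78695/m = 78695/6187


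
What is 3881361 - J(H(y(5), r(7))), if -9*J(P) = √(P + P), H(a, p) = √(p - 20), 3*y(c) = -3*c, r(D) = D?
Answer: 3881361 + 13^(¼)*(1 + I)/9 ≈ 3.8814e+6 + 0.21098*I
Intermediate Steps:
y(c) = -c (y(c) = (-3*c)/3 = -c)
H(a, p) = √(-20 + p)
J(P) = -√2*√P/9 (J(P) = -√(P + P)/9 = -√2*√P/9)
3881361 - J(H(y(5), r(7))) = 3881361 - (-1)*√2*√(√(-20 + 7))/9 = 3881361 - (-1)*√2*√(√(-13))/9 = 3881361 - (-1)*√2*√(I*√13)/9 = 3881361 - (-1)*√2*13^(¼)*√I/9 = 3881361 + √2*13^(¼)*√I/9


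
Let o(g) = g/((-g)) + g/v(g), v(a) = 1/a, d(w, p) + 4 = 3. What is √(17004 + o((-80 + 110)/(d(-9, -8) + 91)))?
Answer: 2*√38257/3 ≈ 130.40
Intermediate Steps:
d(w, p) = -1 (d(w, p) = -4 + 3 = -1)
o(g) = -1 + g² (o(g) = g/((-g)) + g/(1/g) = g*(-1/g) + g*g = -1 + g²)
√(17004 + o((-80 + 110)/(d(-9, -8) + 91))) = √(17004 + (-1 + ((-80 + 110)/(-1 + 91))²)) = √(17004 + (-1 + (30/90)²)) = √(17004 + (-1 + (30*(1/90))²)) = √(17004 + (-1 + (⅓)²)) = √(17004 + (-1 + ⅑)) = √(17004 - 8/9) = √(153028/9) = 2*√38257/3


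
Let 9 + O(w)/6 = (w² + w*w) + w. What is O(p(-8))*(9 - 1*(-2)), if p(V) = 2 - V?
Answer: 13266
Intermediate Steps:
O(w) = -54 + 6*w + 12*w² (O(w) = -54 + 6*((w² + w*w) + w) = -54 + 6*((w² + w²) + w) = -54 + 6*(2*w² + w) = -54 + 6*(w + 2*w²) = -54 + (6*w + 12*w²) = -54 + 6*w + 12*w²)
O(p(-8))*(9 - 1*(-2)) = (-54 + 6*(2 - 1*(-8)) + 12*(2 - 1*(-8))²)*(9 - 1*(-2)) = (-54 + 6*(2 + 8) + 12*(2 + 8)²)*(9 + 2) = (-54 + 6*10 + 12*10²)*11 = (-54 + 60 + 12*100)*11 = (-54 + 60 + 1200)*11 = 1206*11 = 13266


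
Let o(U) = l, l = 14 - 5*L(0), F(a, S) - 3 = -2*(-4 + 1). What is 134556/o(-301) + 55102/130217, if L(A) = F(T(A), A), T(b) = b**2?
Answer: -17519770490/4036727 ≈ -4340.1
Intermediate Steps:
F(a, S) = 9 (F(a, S) = 3 - 2*(-4 + 1) = 3 - 2*(-3) = 3 + 6 = 9)
L(A) = 9
l = -31 (l = 14 - 5*9 = 14 - 45 = -31)
o(U) = -31
134556/o(-301) + 55102/130217 = 134556/(-31) + 55102/130217 = 134556*(-1/31) + 55102*(1/130217) = -134556/31 + 55102/130217 = -17519770490/4036727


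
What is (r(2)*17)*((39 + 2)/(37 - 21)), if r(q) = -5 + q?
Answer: -2091/16 ≈ -130.69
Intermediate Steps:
(r(2)*17)*((39 + 2)/(37 - 21)) = ((-5 + 2)*17)*((39 + 2)/(37 - 21)) = (-3*17)*(41/16) = -2091/16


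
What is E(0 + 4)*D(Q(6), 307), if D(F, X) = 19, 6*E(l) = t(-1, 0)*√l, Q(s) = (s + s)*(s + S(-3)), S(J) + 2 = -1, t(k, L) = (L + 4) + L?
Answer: 76/3 ≈ 25.333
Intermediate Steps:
t(k, L) = 4 + 2*L (t(k, L) = (4 + L) + L = 4 + 2*L)
S(J) = -3 (S(J) = -2 - 1 = -3)
Q(s) = 2*s*(-3 + s) (Q(s) = (s + s)*(s - 3) = (2*s)*(-3 + s) = 2*s*(-3 + s))
E(l) = 2*√l/3 (E(l) = ((4 + 2*0)*√l)/6 = ((4 + 0)*√l)/6 = (4*√l)/6 = 2*√l/3)
E(0 + 4)*D(Q(6), 307) = (2*√(0 + 4)/3)*19 = (2*√4/3)*19 = ((⅔)*2)*19 = (4/3)*19 = 76/3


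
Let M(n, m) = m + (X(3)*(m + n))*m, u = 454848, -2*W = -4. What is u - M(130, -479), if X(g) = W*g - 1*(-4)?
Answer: -1216383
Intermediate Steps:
W = 2 (W = -½*(-4) = 2)
X(g) = 4 + 2*g (X(g) = 2*g - 1*(-4) = 2*g + 4 = 4 + 2*g)
M(n, m) = m + m*(10*m + 10*n) (M(n, m) = m + ((4 + 2*3)*(m + n))*m = m + ((4 + 6)*(m + n))*m = m + (10*(m + n))*m = m + (10*m + 10*n)*m = m + m*(10*m + 10*n))
u - M(130, -479) = 454848 - (-479)*(1 + 10*(-479) + 10*130) = 454848 - (-479)*(1 - 4790 + 1300) = 454848 - (-479)*(-3489) = 454848 - 1*1671231 = 454848 - 1671231 = -1216383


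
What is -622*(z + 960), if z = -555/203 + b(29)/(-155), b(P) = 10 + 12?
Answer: -18732095398/31465 ≈ -5.9533e+5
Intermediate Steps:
b(P) = 22
z = -90491/31465 (z = -555/203 + 22/(-155) = -555*1/203 + 22*(-1/155) = -555/203 - 22/155 = -90491/31465 ≈ -2.8759)
-622*(z + 960) = -622*(-90491/31465 + 960) = -622*30115909/31465 = -18732095398/31465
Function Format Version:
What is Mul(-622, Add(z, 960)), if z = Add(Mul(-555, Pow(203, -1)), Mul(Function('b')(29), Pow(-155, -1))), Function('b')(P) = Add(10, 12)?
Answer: Rational(-18732095398, 31465) ≈ -5.9533e+5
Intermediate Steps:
Function('b')(P) = 22
z = Rational(-90491, 31465) (z = Add(Mul(-555, Pow(203, -1)), Mul(22, Pow(-155, -1))) = Add(Mul(-555, Rational(1, 203)), Mul(22, Rational(-1, 155))) = Add(Rational(-555, 203), Rational(-22, 155)) = Rational(-90491, 31465) ≈ -2.8759)
Mul(-622, Add(z, 960)) = Mul(-622, Add(Rational(-90491, 31465), 960)) = Mul(-622, Rational(30115909, 31465)) = Rational(-18732095398, 31465)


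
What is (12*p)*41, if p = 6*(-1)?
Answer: -2952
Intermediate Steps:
p = -6
(12*p)*41 = (12*(-6))*41 = -72*41 = -2952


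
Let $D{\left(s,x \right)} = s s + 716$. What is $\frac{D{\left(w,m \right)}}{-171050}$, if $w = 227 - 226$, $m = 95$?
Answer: $- \frac{717}{171050} \approx -0.0041918$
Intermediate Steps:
$w = 1$
$D{\left(s,x \right)} = 716 + s^{2}$ ($D{\left(s,x \right)} = s^{2} + 716 = 716 + s^{2}$)
$\frac{D{\left(w,m \right)}}{-171050} = \frac{716 + 1^{2}}{-171050} = \left(716 + 1\right) \left(- \frac{1}{171050}\right) = 717 \left(- \frac{1}{171050}\right) = - \frac{717}{171050}$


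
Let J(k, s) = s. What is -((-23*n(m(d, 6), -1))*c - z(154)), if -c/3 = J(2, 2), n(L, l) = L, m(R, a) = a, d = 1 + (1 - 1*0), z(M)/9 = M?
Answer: 558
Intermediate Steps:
z(M) = 9*M
d = 2 (d = 1 + (1 + 0) = 1 + 1 = 2)
c = -6 (c = -3*2 = -6)
-((-23*n(m(d, 6), -1))*c - z(154)) = -(-23*6*(-6) - 9*154) = -(-138*(-6) - 1*1386) = -(828 - 1386) = -1*(-558) = 558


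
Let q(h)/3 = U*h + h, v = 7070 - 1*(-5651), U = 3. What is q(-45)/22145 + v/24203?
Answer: 53727385/107195087 ≈ 0.50121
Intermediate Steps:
v = 12721 (v = 7070 + 5651 = 12721)
q(h) = 12*h (q(h) = 3*(3*h + h) = 3*(4*h) = 12*h)
q(-45)/22145 + v/24203 = (12*(-45))/22145 + 12721/24203 = -540*1/22145 + 12721*(1/24203) = -108/4429 + 12721/24203 = 53727385/107195087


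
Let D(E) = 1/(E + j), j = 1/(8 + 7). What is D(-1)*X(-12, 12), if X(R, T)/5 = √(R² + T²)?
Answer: -450*√2/7 ≈ -90.914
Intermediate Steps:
j = 1/15 ≈ 0.066667
X(R, T) = 5*√(R² + T²)
D(E) = 1/(1/15 + E) (D(E) = 1/(E + 1/15) = 1/(1/15 + E))
D(-1)*X(-12, 12) = (15/(1 + 15*(-1)))*(5*√((-12)² + 12²)) = (15/(1 - 15))*(5*√(144 + 144)) = (15/(-14))*(5*√288) = (15*(-1/14))*(5*(12*√2)) = -450*√2/7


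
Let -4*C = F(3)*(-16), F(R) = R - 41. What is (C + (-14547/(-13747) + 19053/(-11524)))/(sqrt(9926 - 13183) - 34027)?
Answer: 822575061695513/183425506137634008 + 24174187019*I*sqrt(3257)/183425506137634008 ≈ 0.0044845 + 7.5214e-6*I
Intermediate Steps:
F(R) = -41 + R
C = -152 (C = -(-41 + 3)*(-16)/4 = -(-19)*(-16)/2 = -1/4*608 = -152)
(C + (-14547/(-13747) + 19053/(-11524)))/(sqrt(9926 - 13183) - 34027) = (-152 + (-14547/(-13747) + 19053/(-11524)))/(sqrt(9926 - 13183) - 34027) = (-152 + (-14547*(-1/13747) + 19053*(-1/11524)))/(sqrt(-3257) - 34027) = (-152 + (14547/13747 - 19053/11524))/(I*sqrt(3257) - 34027) = (-152 - 94281963/158420428)/(-34027 + I*sqrt(3257)) = -24174187019/(158420428*(-34027 + I*sqrt(3257)))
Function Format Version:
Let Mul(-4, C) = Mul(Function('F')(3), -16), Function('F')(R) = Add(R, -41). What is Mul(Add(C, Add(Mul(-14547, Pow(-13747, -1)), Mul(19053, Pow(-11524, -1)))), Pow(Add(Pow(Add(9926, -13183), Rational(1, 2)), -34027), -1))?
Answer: Add(Rational(822575061695513, 183425506137634008), Mul(Rational(24174187019, 183425506137634008), I, Pow(3257, Rational(1, 2)))) ≈ Add(0.0044845, Mul(7.5214e-6, I))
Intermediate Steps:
Function('F')(R) = Add(-41, R)
C = -152 (C = Mul(Rational(-1, 4), Mul(Add(-41, 3), -16)) = Mul(Rational(-1, 4), Mul(-38, -16)) = Mul(Rational(-1, 4), 608) = -152)
Mul(Add(C, Add(Mul(-14547, Pow(-13747, -1)), Mul(19053, Pow(-11524, -1)))), Pow(Add(Pow(Add(9926, -13183), Rational(1, 2)), -34027), -1)) = Mul(Add(-152, Add(Mul(-14547, Pow(-13747, -1)), Mul(19053, Pow(-11524, -1)))), Pow(Add(Pow(Add(9926, -13183), Rational(1, 2)), -34027), -1)) = Mul(Add(-152, Add(Mul(-14547, Rational(-1, 13747)), Mul(19053, Rational(-1, 11524)))), Pow(Add(Pow(-3257, Rational(1, 2)), -34027), -1)) = Mul(Add(-152, Add(Rational(14547, 13747), Rational(-19053, 11524))), Pow(Add(Mul(I, Pow(3257, Rational(1, 2))), -34027), -1)) = Mul(Add(-152, Rational(-94281963, 158420428)), Pow(Add(-34027, Mul(I, Pow(3257, Rational(1, 2)))), -1)) = Mul(Rational(-24174187019, 158420428), Pow(Add(-34027, Mul(I, Pow(3257, Rational(1, 2)))), -1))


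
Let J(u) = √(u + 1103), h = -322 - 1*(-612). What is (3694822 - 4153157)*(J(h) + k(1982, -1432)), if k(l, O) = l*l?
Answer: -1800488380540 - 458335*√1393 ≈ -1.8005e+12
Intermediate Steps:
h = 290 (h = -322 + 612 = 290)
J(u) = √(1103 + u)
k(l, O) = l²
(3694822 - 4153157)*(J(h) + k(1982, -1432)) = (3694822 - 4153157)*(√(1103 + 290) + 1982²) = -458335*(√1393 + 3928324) = -458335*(3928324 + √1393) = -1800488380540 - 458335*√1393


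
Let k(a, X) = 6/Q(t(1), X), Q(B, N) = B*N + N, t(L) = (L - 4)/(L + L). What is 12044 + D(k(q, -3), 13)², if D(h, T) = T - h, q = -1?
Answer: 12125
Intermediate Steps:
t(L) = (-4 + L)/(2*L) (t(L) = (-4 + L)/((2*L)) = (-4 + L)*(1/(2*L)) = (-4 + L)/(2*L))
Q(B, N) = N + B*N
k(a, X) = -12/X (k(a, X) = 6/((X*(1 + (½)*(-4 + 1)/1))) = 6/((X*(1 + (½)*1*(-3)))) = 6/((X*(1 - 3/2))) = 6/((X*(-½))) = 6/((-X/2)) = 6*(-2/X) = -12/X)
12044 + D(k(q, -3), 13)² = 12044 + (13 - (-12)/(-3))² = 12044 + (13 - (-12)*(-1)/3)² = 12044 + (13 - 1*4)² = 12044 + (13 - 4)² = 12044 + 9² = 12044 + 81 = 12125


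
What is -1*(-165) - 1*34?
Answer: 131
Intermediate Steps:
-1*(-165) - 1*34 = 165 - 34 = 131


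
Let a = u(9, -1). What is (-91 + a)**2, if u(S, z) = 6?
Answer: 7225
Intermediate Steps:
a = 6
(-91 + a)**2 = (-91 + 6)**2 = (-85)**2 = 7225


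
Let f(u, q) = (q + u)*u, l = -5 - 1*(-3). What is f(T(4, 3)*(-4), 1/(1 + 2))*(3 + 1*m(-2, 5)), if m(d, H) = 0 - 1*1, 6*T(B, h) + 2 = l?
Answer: 16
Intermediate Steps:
l = -2 (l = -5 + 3 = -2)
T(B, h) = -⅔ (T(B, h) = -⅓ + (⅙)*(-2) = -⅓ - ⅓ = -⅔)
m(d, H) = -1 (m(d, H) = 0 - 1 = -1)
f(u, q) = u*(q + u)
f(T(4, 3)*(-4), 1/(1 + 2))*(3 + 1*m(-2, 5)) = ((-⅔*(-4))*(1/(1 + 2) - ⅔*(-4)))*(3 + 1*(-1)) = (8*(1/3 + 8/3)/3)*(3 - 1) = (8*(⅓ + 8/3)/3)*2 = ((8/3)*3)*2 = 8*2 = 16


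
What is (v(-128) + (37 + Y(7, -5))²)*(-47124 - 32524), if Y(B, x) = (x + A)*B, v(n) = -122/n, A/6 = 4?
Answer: -4603806229/2 ≈ -2.3019e+9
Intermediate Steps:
A = 24 (A = 6*4 = 24)
Y(B, x) = B*(24 + x) (Y(B, x) = (x + 24)*B = (24 + x)*B = B*(24 + x))
(v(-128) + (37 + Y(7, -5))²)*(-47124 - 32524) = (-122/(-128) + (37 + 7*(24 - 5))²)*(-47124 - 32524) = (-122*(-1/128) + (37 + 7*19)²)*(-79648) = (61/64 + (37 + 133)²)*(-79648) = (61/64 + 170²)*(-79648) = (61/64 + 28900)*(-79648) = (1849661/64)*(-79648) = -4603806229/2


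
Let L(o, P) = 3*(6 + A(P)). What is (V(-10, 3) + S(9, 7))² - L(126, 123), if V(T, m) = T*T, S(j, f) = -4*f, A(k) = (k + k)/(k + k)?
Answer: 5163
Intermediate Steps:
A(k) = 1 (A(k) = (2*k)/((2*k)) = (2*k)*(1/(2*k)) = 1)
V(T, m) = T²
L(o, P) = 21 (L(o, P) = 3*(6 + 1) = 3*7 = 21)
(V(-10, 3) + S(9, 7))² - L(126, 123) = ((-10)² - 4*7)² - 1*21 = (100 - 28)² - 21 = 72² - 21 = 5184 - 21 = 5163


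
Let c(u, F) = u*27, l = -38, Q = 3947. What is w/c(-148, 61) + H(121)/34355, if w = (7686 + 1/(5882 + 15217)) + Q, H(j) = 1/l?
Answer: -80106410984731/27516988976490 ≈ -2.9112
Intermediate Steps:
H(j) = -1/38 (H(j) = 1/(-38) = -1/38)
w = 245444668/21099 (w = (7686 + 1/(5882 + 15217)) + 3947 = (7686 + 1/21099) + 3947 = 162166915/21099 + 3947 = 245444668/21099 ≈ 11633.)
c(u, F) = 27*u
w/c(-148, 61) + H(121)/34355 = 245444668/(21099*((27*(-148)))) - 1/38/34355 = (245444668/21099)/(-3996) - 1/38*1/34355 = (245444668/21099)*(-1/3996) - 1/1305490 = -61361167/21077901 - 1/1305490 = -80106410984731/27516988976490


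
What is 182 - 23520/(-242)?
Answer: 33782/121 ≈ 279.19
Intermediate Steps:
182 - 23520/(-242) = 182 - 23520*(-1)/242 = 182 - 56*(-210/121) = 182 + 11760/121 = 33782/121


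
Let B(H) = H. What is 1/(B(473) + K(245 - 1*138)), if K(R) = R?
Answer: 1/580 ≈ 0.0017241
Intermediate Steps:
1/(B(473) + K(245 - 1*138)) = 1/(473 + (245 - 1*138)) = 1/(473 + (245 - 138)) = 1/(473 + 107) = 1/580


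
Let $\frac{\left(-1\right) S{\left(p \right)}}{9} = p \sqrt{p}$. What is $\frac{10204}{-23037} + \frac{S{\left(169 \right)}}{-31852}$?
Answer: $\frac{130492793}{733774524} \approx 0.17784$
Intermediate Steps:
$S{\left(p \right)} = - 9 p^{\frac{3}{2}}$ ($S{\left(p \right)} = - 9 p \sqrt{p} = - 9 p^{\frac{3}{2}}$)
$\frac{10204}{-23037} + \frac{S{\left(169 \right)}}{-31852} = \frac{10204}{-23037} + \frac{\left(-9\right) 169^{\frac{3}{2}}}{-31852} = 10204 \left(- \frac{1}{23037}\right) + \left(-9\right) 2197 \left(- \frac{1}{31852}\right) = - \frac{10204}{23037} - - \frac{19773}{31852} = - \frac{10204}{23037} + \frac{19773}{31852} = \frac{130492793}{733774524}$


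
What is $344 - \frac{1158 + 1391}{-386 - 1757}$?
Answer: $\frac{739741}{2143} \approx 345.19$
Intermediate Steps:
$344 - \frac{1158 + 1391}{-386 - 1757} = 344 - \frac{2549}{-2143} = 344 - 2549 \left(- \frac{1}{2143}\right) = 344 - - \frac{2549}{2143} = 344 + \frac{2549}{2143} = \frac{739741}{2143}$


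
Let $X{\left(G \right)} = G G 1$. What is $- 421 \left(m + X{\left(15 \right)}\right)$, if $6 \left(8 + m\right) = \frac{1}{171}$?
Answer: $- \frac{93732703}{1026} \approx -91357.0$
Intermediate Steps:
$X{\left(G \right)} = G^{2}$ ($X{\left(G \right)} = G^{2} \cdot 1 = G^{2}$)
$m = - \frac{8207}{1026}$ ($m = -8 + \frac{1}{6 \cdot 171} = -8 + \frac{1}{6} \cdot \frac{1}{171} = -8 + \frac{1}{1026} = - \frac{8207}{1026} \approx -7.999$)
$- 421 \left(m + X{\left(15 \right)}\right) = - 421 \left(- \frac{8207}{1026} + 15^{2}\right) = - 421 \left(- \frac{8207}{1026} + 225\right) = \left(-421\right) \frac{222643}{1026} = - \frac{93732703}{1026}$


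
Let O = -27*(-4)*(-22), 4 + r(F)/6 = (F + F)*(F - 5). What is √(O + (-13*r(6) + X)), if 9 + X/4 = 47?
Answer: 4*I*√178 ≈ 53.367*I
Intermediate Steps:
X = 152 (X = -36 + 4*47 = -36 + 188 = 152)
r(F) = -24 + 12*F*(-5 + F) (r(F) = -24 + 6*((F + F)*(F - 5)) = -24 + 6*((2*F)*(-5 + F)) = -24 + 6*(2*F*(-5 + F)) = -24 + 12*F*(-5 + F))
O = -2376 (O = 108*(-22) = -2376)
√(O + (-13*r(6) + X)) = √(-2376 + (-13*(-24 - 60*6 + 12*6²) + 152)) = √(-2376 + (-13*(-24 - 360 + 12*36) + 152)) = √(-2376 + (-13*(-24 - 360 + 432) + 152)) = √(-2376 + (-13*48 + 152)) = √(-2376 + (-624 + 152)) = √(-2376 - 472) = √(-2848) = 4*I*√178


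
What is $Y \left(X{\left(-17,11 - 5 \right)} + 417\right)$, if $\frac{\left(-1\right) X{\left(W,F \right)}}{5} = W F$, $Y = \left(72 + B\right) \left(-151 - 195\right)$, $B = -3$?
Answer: $-22131198$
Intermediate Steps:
$Y = -23874$ ($Y = \left(72 - 3\right) \left(-151 - 195\right) = 69 \left(-346\right) = -23874$)
$X{\left(W,F \right)} = - 5 F W$ ($X{\left(W,F \right)} = - 5 W F = - 5 F W$)
$Y \left(X{\left(-17,11 - 5 \right)} + 417\right) = - 23874 \left(\left(-5\right) \left(11 - 5\right) \left(-17\right) + 417\right) = - 23874 \left(\left(-5\right) 6 \left(-17\right) + 417\right) = - 23874 \left(510 + 417\right) = \left(-23874\right) 927 = -22131198$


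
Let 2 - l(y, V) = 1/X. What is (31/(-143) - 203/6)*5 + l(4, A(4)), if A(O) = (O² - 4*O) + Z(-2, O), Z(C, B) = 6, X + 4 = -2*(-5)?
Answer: -72251/429 ≈ -168.42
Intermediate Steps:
X = 6 (X = -4 - 2*(-5) = -4 + 10 = 6)
A(O) = 6 + O² - 4*O (A(O) = (O² - 4*O) + 6 = 6 + O² - 4*O)
l(y, V) = 11/6 (l(y, V) = 2 - 1/6 = 2 - 1*⅙ = 2 - ⅙ = 11/6)
(31/(-143) - 203/6)*5 + l(4, A(4)) = (31/(-143) - 203/6)*5 + 11/6 = (31*(-1/143) - 203*⅙)*5 + 11/6 = (-31/143 - 203/6)*5 + 11/6 = -29215/858*5 + 11/6 = -146075/858 + 11/6 = -72251/429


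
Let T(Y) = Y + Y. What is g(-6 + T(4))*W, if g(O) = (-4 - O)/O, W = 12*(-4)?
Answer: 144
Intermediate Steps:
W = -48
T(Y) = 2*Y
g(O) = (-4 - O)/O
g(-6 + T(4))*W = ((-4 - (-6 + 2*4))/(-6 + 2*4))*(-48) = ((-4 - (-6 + 8))/(-6 + 8))*(-48) = ((-4 - 1*2)/2)*(-48) = ((-4 - 2)/2)*(-48) = ((½)*(-6))*(-48) = -3*(-48) = 144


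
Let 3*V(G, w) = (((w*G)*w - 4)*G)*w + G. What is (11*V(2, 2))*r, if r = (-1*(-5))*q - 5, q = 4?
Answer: 990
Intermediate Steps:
V(G, w) = G/3 + G*w*(-4 + G*w²)/3 (V(G, w) = ((((w*G)*w - 4)*G)*w + G)/3 = ((((G*w)*w - 4)*G)*w + G)/3 = (((G*w² - 4)*G)*w + G)/3 = (((-4 + G*w²)*G)*w + G)/3 = ((G*(-4 + G*w²))*w + G)/3 = (G*w*(-4 + G*w²) + G)/3 = (G + G*w*(-4 + G*w²))/3 = G/3 + G*w*(-4 + G*w²)/3)
r = 15 (r = -1*(-5)*4 - 5 = 5*4 - 5 = 20 - 5 = 15)
(11*V(2, 2))*r = (11*((⅓)*2*(1 - 4*2 + 2*2³)))*15 = (11*((⅓)*2*(1 - 8 + 2*8)))*15 = (11*((⅓)*2*(1 - 8 + 16)))*15 = (11*((⅓)*2*9))*15 = (11*6)*15 = 66*15 = 990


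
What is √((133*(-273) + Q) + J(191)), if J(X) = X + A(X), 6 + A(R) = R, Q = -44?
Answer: I*√35977 ≈ 189.68*I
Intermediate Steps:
A(R) = -6 + R
J(X) = -6 + 2*X (J(X) = X + (-6 + X) = -6 + 2*X)
√((133*(-273) + Q) + J(191)) = √((133*(-273) - 44) + (-6 + 2*191)) = √((-36309 - 44) + (-6 + 382)) = √(-36353 + 376) = √(-35977) = I*√35977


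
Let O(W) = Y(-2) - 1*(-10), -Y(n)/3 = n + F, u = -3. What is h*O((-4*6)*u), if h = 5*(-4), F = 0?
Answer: -320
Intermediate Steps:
Y(n) = -3*n (Y(n) = -3*(n + 0) = -3*n)
O(W) = 16 (O(W) = -3*(-2) - 1*(-10) = 6 + 10 = 16)
h = -20
h*O((-4*6)*u) = -20*16 = -320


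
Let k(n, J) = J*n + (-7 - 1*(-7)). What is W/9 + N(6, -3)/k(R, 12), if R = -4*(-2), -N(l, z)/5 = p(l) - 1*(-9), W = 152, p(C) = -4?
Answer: 4789/288 ≈ 16.628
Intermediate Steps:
N(l, z) = -25 (N(l, z) = -5*(-4 - 1*(-9)) = -5*(-4 + 9) = -5*5 = -25)
R = 8
k(n, J) = J*n (k(n, J) = J*n + (-7 + 7) = J*n + 0 = J*n)
W/9 + N(6, -3)/k(R, 12) = 152/9 - 25/(12*8) = 152*(1/9) - 25/96 = 152/9 - 25*1/96 = 152/9 - 25/96 = 4789/288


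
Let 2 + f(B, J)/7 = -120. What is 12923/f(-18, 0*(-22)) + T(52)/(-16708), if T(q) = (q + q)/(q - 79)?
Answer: -1457420813/96313266 ≈ -15.132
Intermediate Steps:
f(B, J) = -854 (f(B, J) = -14 + 7*(-120) = -14 - 840 = -854)
T(q) = 2*q/(-79 + q) (T(q) = (2*q)/(-79 + q) = 2*q/(-79 + q))
12923/f(-18, 0*(-22)) + T(52)/(-16708) = 12923/(-854) + (2*52/(-79 + 52))/(-16708) = 12923*(-1/854) + (2*52/(-27))*(-1/16708) = -12923/854 + (2*52*(-1/27))*(-1/16708) = -12923/854 - 104/27*(-1/16708) = -12923/854 + 26/112779 = -1457420813/96313266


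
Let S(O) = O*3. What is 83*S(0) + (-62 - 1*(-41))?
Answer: -21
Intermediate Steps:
S(O) = 3*O
83*S(0) + (-62 - 1*(-41)) = 83*(3*0) + (-62 - 1*(-41)) = 83*0 + (-62 + 41) = 0 - 21 = -21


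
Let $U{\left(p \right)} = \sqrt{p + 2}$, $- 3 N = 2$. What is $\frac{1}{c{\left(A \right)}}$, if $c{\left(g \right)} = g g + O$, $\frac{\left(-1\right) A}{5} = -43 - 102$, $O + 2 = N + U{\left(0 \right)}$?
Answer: $\frac{4730601}{2486509535671} - \frac{9 \sqrt{2}}{2486509535671} \approx 1.9025 \cdot 10^{-6}$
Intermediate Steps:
$N = - \frac{2}{3}$ ($N = \left(- \frac{1}{3}\right) 2 = - \frac{2}{3} \approx -0.66667$)
$U{\left(p \right)} = \sqrt{2 + p}$
$O = - \frac{8}{3} + \sqrt{2}$ ($O = -2 - \left(\frac{2}{3} - \sqrt{2 + 0}\right) = -2 - \left(\frac{2}{3} - \sqrt{2}\right) = - \frac{8}{3} + \sqrt{2} \approx -1.2525$)
$A = 725$ ($A = - 5 \left(-43 - 102\right) = \left(-5\right) \left(-145\right) = 725$)
$c{\left(g \right)} = - \frac{8}{3} + \sqrt{2} + g^{2}$ ($c{\left(g \right)} = g g - \left(\frac{8}{3} - \sqrt{2}\right) = g^{2} - \left(\frac{8}{3} - \sqrt{2}\right) = - \frac{8}{3} + \sqrt{2} + g^{2}$)
$\frac{1}{c{\left(A \right)}} = \frac{1}{- \frac{8}{3} + \sqrt{2} + 725^{2}} = \frac{1}{- \frac{8}{3} + \sqrt{2} + 525625} = \frac{1}{\frac{1576867}{3} + \sqrt{2}}$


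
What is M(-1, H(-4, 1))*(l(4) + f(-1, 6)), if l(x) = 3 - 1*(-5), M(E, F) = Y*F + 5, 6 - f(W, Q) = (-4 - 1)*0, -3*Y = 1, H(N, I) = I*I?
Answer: 196/3 ≈ 65.333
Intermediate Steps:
H(N, I) = I²
Y = -⅓ (Y = -⅓*1 = -⅓ ≈ -0.33333)
f(W, Q) = 6 (f(W, Q) = 6 - (-4 - 1)*0 = 6 - (-5)*0 = 6 - 1*0 = 6 + 0 = 6)
M(E, F) = 5 - F/3 (M(E, F) = -F/3 + 5 = 5 - F/3)
l(x) = 8 (l(x) = 3 + 5 = 8)
M(-1, H(-4, 1))*(l(4) + f(-1, 6)) = (5 - ⅓*1²)*(8 + 6) = (5 - ⅓*1)*14 = (5 - ⅓)*14 = (14/3)*14 = 196/3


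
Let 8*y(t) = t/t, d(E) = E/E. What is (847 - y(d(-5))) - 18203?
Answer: -138849/8 ≈ -17356.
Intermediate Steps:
d(E) = 1
y(t) = 1/8 (y(t) = (t/t)/8 = (1/8)*1 = 1/8)
(847 - y(d(-5))) - 18203 = (847 - 1*1/8) - 18203 = (847 - 1/8) - 18203 = 6775/8 - 18203 = -138849/8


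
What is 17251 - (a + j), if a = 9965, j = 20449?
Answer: -13163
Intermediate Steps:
17251 - (a + j) = 17251 - (9965 + 20449) = 17251 - 1*30414 = 17251 - 30414 = -13163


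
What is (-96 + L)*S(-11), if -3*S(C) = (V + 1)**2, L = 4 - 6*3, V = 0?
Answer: 110/3 ≈ 36.667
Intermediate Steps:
L = -14 (L = 4 - 18 = -14)
S(C) = -1/3 (S(C) = -(0 + 1)**2/3 = -1/3*1**2 = -1/3*1 = -1/3)
(-96 + L)*S(-11) = (-96 - 14)*(-1/3) = -110*(-1/3) = 110/3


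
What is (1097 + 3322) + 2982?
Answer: 7401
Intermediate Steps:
(1097 + 3322) + 2982 = 4419 + 2982 = 7401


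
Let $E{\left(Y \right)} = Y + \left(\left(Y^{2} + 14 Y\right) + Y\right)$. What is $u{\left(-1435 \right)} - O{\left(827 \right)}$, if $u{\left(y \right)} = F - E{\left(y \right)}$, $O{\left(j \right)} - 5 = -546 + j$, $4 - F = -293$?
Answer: $-2036254$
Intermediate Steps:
$F = 297$ ($F = 4 - -293 = 4 + 293 = 297$)
$E{\left(Y \right)} = Y^{2} + 16 Y$ ($E{\left(Y \right)} = Y + \left(Y^{2} + 15 Y\right) = Y^{2} + 16 Y$)
$O{\left(j \right)} = -541 + j$ ($O{\left(j \right)} = 5 + \left(-546 + j\right) = -541 + j$)
$u{\left(y \right)} = 297 - y \left(16 + y\right)$
$u{\left(-1435 \right)} - O{\left(827 \right)} = \left(297 - - 1435 \left(16 - 1435\right)\right) - \left(-541 + 827\right) = \left(297 - \left(-1435\right) \left(-1419\right)\right) - 286 = \left(297 - 2036265\right) - 286 = -2035968 - 286 = -2036254$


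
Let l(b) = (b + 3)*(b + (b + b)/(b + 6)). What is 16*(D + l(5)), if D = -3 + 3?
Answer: 8320/11 ≈ 756.36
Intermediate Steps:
D = 0
l(b) = (3 + b)*(b + 2*b/(6 + b)) (l(b) = (3 + b)*(b + (2*b)/(6 + b)) = (3 + b)*(b + 2*b/(6 + b)))
16*(D + l(5)) = 16*(0 + 5*(24 + 5**2 + 11*5)/(6 + 5)) = 16*(0 + 5*(24 + 25 + 55)/11) = 16*(0 + 5*(1/11)*104) = 16*(0 + 520/11) = 16*(520/11) = 8320/11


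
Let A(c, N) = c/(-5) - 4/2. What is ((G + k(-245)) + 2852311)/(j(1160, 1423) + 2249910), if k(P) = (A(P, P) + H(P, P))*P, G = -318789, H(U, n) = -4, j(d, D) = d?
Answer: 2522987/2251070 ≈ 1.1208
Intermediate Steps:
A(c, N) = -2 - c/5 (A(c, N) = c*(-1/5) - 4*1/2 = -c/5 - 2 = -2 - c/5)
k(P) = P*(-6 - P/5) (k(P) = ((-2 - P/5) - 4)*P = (-6 - P/5)*P = P*(-6 - P/5))
((G + k(-245)) + 2852311)/(j(1160, 1423) + 2249910) = ((-318789 - 1/5*(-245)*(30 - 245)) + 2852311)/(1160 + 2249910) = ((-318789 - 1/5*(-245)*(-215)) + 2852311)/2251070 = ((-318789 - 10535) + 2852311)*(1/2251070) = (-329324 + 2852311)*(1/2251070) = 2522987*(1/2251070) = 2522987/2251070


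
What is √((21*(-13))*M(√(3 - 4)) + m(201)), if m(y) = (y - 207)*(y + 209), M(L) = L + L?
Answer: √(-2460 - 546*I) ≈ 5.471 - 49.899*I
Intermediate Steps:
M(L) = 2*L
m(y) = (-207 + y)*(209 + y)
√((21*(-13))*M(√(3 - 4)) + m(201)) = √((21*(-13))*(2*√(3 - 4)) + (-43263 + 201² + 2*201)) = √(-546*√(-1) + (-43263 + 40401 + 402)) = √(-546*I - 2460) = √(-2460 - 546*I)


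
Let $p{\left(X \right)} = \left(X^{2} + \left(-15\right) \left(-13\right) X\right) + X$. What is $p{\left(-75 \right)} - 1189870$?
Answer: $-1198945$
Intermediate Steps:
$p{\left(X \right)} = X^{2} + 196 X$ ($p{\left(X \right)} = \left(X^{2} + 195 X\right) + X = X^{2} + 196 X$)
$p{\left(-75 \right)} - 1189870 = - 75 \left(196 - 75\right) - 1189870 = \left(-75\right) 121 - 1189870 = -9075 - 1189870 = -1198945$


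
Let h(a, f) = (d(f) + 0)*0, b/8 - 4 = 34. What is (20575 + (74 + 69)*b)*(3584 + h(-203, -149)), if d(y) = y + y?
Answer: 229544448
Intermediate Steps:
b = 304 (b = 32 + 8*34 = 32 + 272 = 304)
d(y) = 2*y
h(a, f) = 0 (h(a, f) = (2*f + 0)*0 = (2*f)*0 = 0)
(20575 + (74 + 69)*b)*(3584 + h(-203, -149)) = (20575 + (74 + 69)*304)*(3584 + 0) = (20575 + 143*304)*3584 = (20575 + 43472)*3584 = 64047*3584 = 229544448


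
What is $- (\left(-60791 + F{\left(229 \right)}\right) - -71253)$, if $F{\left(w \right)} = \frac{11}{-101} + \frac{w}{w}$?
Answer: $- \frac{1056752}{101} \approx -10463.0$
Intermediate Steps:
$F{\left(w \right)} = \frac{90}{101}$ ($F{\left(w \right)} = 11 \left(- \frac{1}{101}\right) + 1 = - \frac{11}{101} + 1 = \frac{90}{101}$)
$- (\left(-60791 + F{\left(229 \right)}\right) - -71253) = - (\left(-60791 + \frac{90}{101}\right) - -71253) = - (- \frac{6139801}{101} + 71253) = \left(-1\right) \frac{1056752}{101} = - \frac{1056752}{101}$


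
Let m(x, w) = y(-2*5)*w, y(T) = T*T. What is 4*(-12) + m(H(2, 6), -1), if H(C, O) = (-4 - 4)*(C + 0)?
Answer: -148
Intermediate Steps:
y(T) = T²
H(C, O) = -8*C
m(x, w) = 100*w (m(x, w) = (-2*5)²*w = (-10)²*w = 100*w)
4*(-12) + m(H(2, 6), -1) = 4*(-12) + 100*(-1) = -48 - 100 = -148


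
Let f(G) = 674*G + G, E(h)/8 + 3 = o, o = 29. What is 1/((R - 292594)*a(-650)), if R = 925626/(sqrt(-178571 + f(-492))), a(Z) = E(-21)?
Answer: -74709635287/4546884039133366528 + 35601*I*sqrt(510671)/349760310702566656 ≈ -1.6431e-8 + 7.2738e-11*I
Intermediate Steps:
E(h) = 208 (E(h) = -24 + 8*29 = -24 + 232 = 208)
f(G) = 675*G
a(Z) = 208
R = -925626*I*sqrt(510671)/510671 (R = 925626/(sqrt(-178571 + 675*(-492))) = 925626/(sqrt(-178571 - 332100)) = 925626/(sqrt(-510671)) = 925626/((I*sqrt(510671))) = 925626*(-I*sqrt(510671)/510671) = -925626*I*sqrt(510671)/510671 ≈ -1295.3*I)
1/((R - 292594)*a(-650)) = 1/(-925626*I*sqrt(510671)/510671 - 292594*208) = (1/208)/(-292594 - 925626*I*sqrt(510671)/510671) = 1/(208*(-292594 - 925626*I*sqrt(510671)/510671))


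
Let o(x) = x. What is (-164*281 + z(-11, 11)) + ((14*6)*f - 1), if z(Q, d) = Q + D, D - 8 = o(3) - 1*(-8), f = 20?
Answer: -44397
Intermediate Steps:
D = 19 (D = 8 + (3 - 1*(-8)) = 8 + (3 + 8) = 8 + 11 = 19)
z(Q, d) = 19 + Q (z(Q, d) = Q + 19 = 19 + Q)
(-164*281 + z(-11, 11)) + ((14*6)*f - 1) = (-164*281 + (19 - 11)) + ((14*6)*20 - 1) = (-46084 + 8) + (84*20 - 1) = -46076 + (1680 - 1) = -46076 + 1679 = -44397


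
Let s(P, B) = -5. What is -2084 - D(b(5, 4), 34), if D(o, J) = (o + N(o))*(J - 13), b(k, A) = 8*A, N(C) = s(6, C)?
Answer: -2651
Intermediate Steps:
N(C) = -5
D(o, J) = (-13 + J)*(-5 + o) (D(o, J) = (o - 5)*(J - 13) = (-5 + o)*(-13 + J) = (-13 + J)*(-5 + o))
-2084 - D(b(5, 4), 34) = -2084 - (65 - 104*4 - 5*34 + 34*(8*4)) = -2084 - (65 - 13*32 - 170 + 34*32) = -2084 - (65 - 416 - 170 + 1088) = -2084 - 1*567 = -2084 - 567 = -2651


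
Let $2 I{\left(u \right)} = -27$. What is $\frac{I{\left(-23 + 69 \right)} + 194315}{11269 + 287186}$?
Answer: $\frac{388603}{596910} \approx 0.65102$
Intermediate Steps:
$I{\left(u \right)} = - \frac{27}{2}$ ($I{\left(u \right)} = \frac{1}{2} \left(-27\right) = - \frac{27}{2}$)
$\frac{I{\left(-23 + 69 \right)} + 194315}{11269 + 287186} = \frac{- \frac{27}{2} + 194315}{11269 + 287186} = \frac{388603}{2 \cdot 298455} = \frac{388603}{2} \cdot \frac{1}{298455} = \frac{388603}{596910}$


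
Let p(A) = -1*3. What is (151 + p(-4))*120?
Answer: 17760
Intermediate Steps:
p(A) = -3
(151 + p(-4))*120 = (151 - 3)*120 = 148*120 = 17760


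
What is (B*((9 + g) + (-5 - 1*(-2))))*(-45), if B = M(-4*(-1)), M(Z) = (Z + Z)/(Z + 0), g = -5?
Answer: -90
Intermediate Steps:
M(Z) = 2 (M(Z) = (2*Z)/Z = 2)
B = 2
(B*((9 + g) + (-5 - 1*(-2))))*(-45) = (2*((9 - 5) + (-5 - 1*(-2))))*(-45) = (2*(4 + (-5 + 2)))*(-45) = (2*(4 - 3))*(-45) = (2*1)*(-45) = 2*(-45) = -90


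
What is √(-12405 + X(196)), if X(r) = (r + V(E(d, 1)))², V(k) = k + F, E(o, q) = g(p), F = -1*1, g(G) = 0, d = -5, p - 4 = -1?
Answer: 2*√6405 ≈ 160.06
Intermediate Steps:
p = 3 (p = 4 - 1 = 3)
F = -1
E(o, q) = 0
V(k) = -1 + k (V(k) = k - 1 = -1 + k)
X(r) = (-1 + r)² (X(r) = (r + (-1 + 0))² = (r - 1)² = (-1 + r)²)
√(-12405 + X(196)) = √(-12405 + (-1 + 196)²) = √(-12405 + 195²) = √(-12405 + 38025) = √25620 = 2*√6405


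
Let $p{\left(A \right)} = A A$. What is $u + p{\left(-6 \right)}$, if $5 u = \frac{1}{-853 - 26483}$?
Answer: $\frac{4920479}{136680} \approx 36.0$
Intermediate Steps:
$u = - \frac{1}{136680}$ ($u = \frac{1}{5 \left(-853 - 26483\right)} = \frac{1}{5 \left(-27336\right)} = \frac{1}{5} \left(- \frac{1}{27336}\right) = - \frac{1}{136680} \approx -7.3164 \cdot 10^{-6}$)
$p{\left(A \right)} = A^{2}$
$u + p{\left(-6 \right)} = - \frac{1}{136680} + \left(-6\right)^{2} = - \frac{1}{136680} + 36 = \frac{4920479}{136680}$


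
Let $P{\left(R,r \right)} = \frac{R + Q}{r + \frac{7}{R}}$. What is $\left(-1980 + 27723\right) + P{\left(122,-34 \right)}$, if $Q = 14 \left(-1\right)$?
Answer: $\frac{106588587}{4141} \approx 25740.0$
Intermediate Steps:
$Q = -14$
$P{\left(R,r \right)} = \frac{-14 + R}{r + \frac{7}{R}}$ ($P{\left(R,r \right)} = \frac{R - 14}{r + \frac{7}{R}} = \frac{-14 + R}{r + \frac{7}{R}}$)
$\left(-1980 + 27723\right) + P{\left(122,-34 \right)} = \left(-1980 + 27723\right) + \frac{122 \left(-14 + 122\right)}{7 + 122 \left(-34\right)} = 25743 + 122 \frac{1}{7 - 4148} \cdot 108 = 25743 + 122 \frac{1}{-4141} \cdot 108 = 25743 + 122 \left(- \frac{1}{4141}\right) 108 = 25743 - \frac{13176}{4141} = \frac{106588587}{4141}$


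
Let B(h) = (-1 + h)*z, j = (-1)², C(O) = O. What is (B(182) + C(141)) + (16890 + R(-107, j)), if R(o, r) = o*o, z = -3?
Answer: 27937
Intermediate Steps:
j = 1
R(o, r) = o²
B(h) = 3 - 3*h (B(h) = (-1 + h)*(-3) = 3 - 3*h)
(B(182) + C(141)) + (16890 + R(-107, j)) = ((3 - 3*182) + 141) + (16890 + (-107)²) = ((3 - 546) + 141) + (16890 + 11449) = (-543 + 141) + 28339 = -402 + 28339 = 27937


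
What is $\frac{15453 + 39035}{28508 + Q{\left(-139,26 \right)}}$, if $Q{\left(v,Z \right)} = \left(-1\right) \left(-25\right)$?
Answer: $\frac{54488}{28533} \approx 1.9096$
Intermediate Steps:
$Q{\left(v,Z \right)} = 25$
$\frac{15453 + 39035}{28508 + Q{\left(-139,26 \right)}} = \frac{15453 + 39035}{28508 + 25} = \frac{54488}{28533}$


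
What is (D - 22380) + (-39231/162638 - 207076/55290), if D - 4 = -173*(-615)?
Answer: 377742213508451/4496127510 ≈ 84015.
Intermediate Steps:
D = 106399 (D = 4 - 173*(-615) = 4 + 106395 = 106399)
(D - 22380) + (-39231/162638 - 207076/55290) = (106399 - 22380) + (-39231/162638 - 207076/55290) = 84019 + (-39231*1/162638 - 207076*1/55290) = 84019 + (-39231/162638 - 103538/27645) = 84019 - 17923754239/4496127510 = 377742213508451/4496127510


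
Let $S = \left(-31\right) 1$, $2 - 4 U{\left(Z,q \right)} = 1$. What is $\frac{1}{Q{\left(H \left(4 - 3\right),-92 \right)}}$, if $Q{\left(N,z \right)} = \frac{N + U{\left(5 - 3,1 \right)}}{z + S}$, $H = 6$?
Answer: $- \frac{492}{25} \approx -19.68$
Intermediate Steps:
$U{\left(Z,q \right)} = \frac{1}{4}$ ($U{\left(Z,q \right)} = \frac{1}{2} - \frac{1}{4} = \frac{1}{4}$)
$S = -31$
$Q{\left(N,z \right)} = \frac{\frac{1}{4} + N}{-31 + z}$ ($Q{\left(N,z \right)} = \frac{N + \frac{1}{4}}{z - 31} = \frac{\frac{1}{4} + N}{-31 + z}$)
$\frac{1}{Q{\left(H \left(4 - 3\right),-92 \right)}} = \frac{1}{\frac{1}{-31 - 92} \left(\frac{1}{4} + 6 \left(4 - 3\right)\right)} = \frac{1}{\frac{1}{-123} \left(\frac{1}{4} + 6 \cdot 1\right)} = \frac{1}{\left(- \frac{1}{123}\right) \left(\frac{1}{4} + 6\right)} = \frac{1}{\left(- \frac{1}{123}\right) \frac{25}{4}} = \frac{1}{- \frac{25}{492}} = - \frac{492}{25}$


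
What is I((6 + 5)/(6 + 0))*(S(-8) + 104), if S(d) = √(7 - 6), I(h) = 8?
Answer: 840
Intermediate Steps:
S(d) = 1 (S(d) = √1 = 1)
I((6 + 5)/(6 + 0))*(S(-8) + 104) = 8*(1 + 104) = 8*105 = 840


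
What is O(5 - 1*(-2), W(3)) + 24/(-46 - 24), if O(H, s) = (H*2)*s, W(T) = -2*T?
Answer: -2952/35 ≈ -84.343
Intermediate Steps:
O(H, s) = 2*H*s (O(H, s) = (2*H)*s = 2*H*s)
O(5 - 1*(-2), W(3)) + 24/(-46 - 24) = 2*(5 - 1*(-2))*(-2*3) + 24/(-46 - 24) = 2*(5 + 2)*(-6) + 24/(-70) = 2*7*(-6) - 1/70*24 = -84 - 12/35 = -2952/35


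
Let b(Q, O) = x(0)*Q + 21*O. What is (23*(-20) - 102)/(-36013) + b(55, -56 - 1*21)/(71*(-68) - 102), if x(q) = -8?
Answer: 4520553/10443770 ≈ 0.43285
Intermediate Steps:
b(Q, O) = -8*Q + 21*O
(23*(-20) - 102)/(-36013) + b(55, -56 - 1*21)/(71*(-68) - 102) = (23*(-20) - 102)/(-36013) + (-8*55 + 21*(-56 - 1*21))/(71*(-68) - 102) = (-460 - 102)*(-1/36013) + (-440 + 21*(-56 - 21))/(-4828 - 102) = -562*(-1/36013) + (-440 + 21*(-77))/(-4930) = 562/36013 + (-440 - 1617)*(-1/4930) = 562/36013 - 2057*(-1/4930) = 562/36013 + 121/290 = 4520553/10443770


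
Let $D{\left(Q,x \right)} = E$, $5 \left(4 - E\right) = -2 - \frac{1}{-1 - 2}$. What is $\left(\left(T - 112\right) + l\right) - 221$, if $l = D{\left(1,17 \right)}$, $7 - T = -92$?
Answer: $- \frac{689}{3} \approx -229.67$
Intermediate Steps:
$E = \frac{13}{3}$ ($E = 4 - \frac{-2 - \frac{1}{-1 - 2}}{5} = 4 - \frac{-2 - \frac{1}{-3}}{5} = 4 - \frac{-2 - - \frac{1}{3}}{5} = 4 - \frac{-2 + \frac{1}{3}}{5} = 4 - - \frac{1}{3} = 4 + \frac{1}{3} = \frac{13}{3} \approx 4.3333$)
$T = 99$ ($T = 7 - -92 = 7 + 92 = 99$)
$D{\left(Q,x \right)} = \frac{13}{3}$
$l = \frac{13}{3} \approx 4.3333$
$\left(\left(T - 112\right) + l\right) - 221 = \left(\left(99 - 112\right) + \frac{13}{3}\right) - 221 = \left(-13 + \frac{13}{3}\right) - 221 = - \frac{26}{3} - 221 = - \frac{689}{3}$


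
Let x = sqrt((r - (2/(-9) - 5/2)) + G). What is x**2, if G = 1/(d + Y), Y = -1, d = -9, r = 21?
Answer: 1063/45 ≈ 23.622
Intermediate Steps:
G = -1/10 (G = 1/(-9 - 1) = 1/(-10) = -1/10 ≈ -0.10000)
x = sqrt(5315)/15 (x = sqrt((21 - (2/(-9) - 5/2)) - 1/10) = sqrt((21 - (2*(-1/9) - 5*1/2)) - 1/10) = sqrt((21 - (-2/9 - 5/2)) - 1/10) = sqrt((21 - 1*(-49/18)) - 1/10) = sqrt((21 + 49/18) - 1/10) = sqrt(427/18 - 1/10) = sqrt(1063/45) = sqrt(5315)/15 ≈ 4.8603)
x**2 = (sqrt(5315)/15)**2 = 1063/45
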